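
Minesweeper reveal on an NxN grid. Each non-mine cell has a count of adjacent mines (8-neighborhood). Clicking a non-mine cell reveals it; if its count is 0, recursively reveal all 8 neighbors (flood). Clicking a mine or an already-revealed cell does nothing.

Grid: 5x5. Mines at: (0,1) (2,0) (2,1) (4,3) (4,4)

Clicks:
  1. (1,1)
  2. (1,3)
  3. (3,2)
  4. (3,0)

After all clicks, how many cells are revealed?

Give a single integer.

Answer: 14

Derivation:
Click 1 (1,1) count=3: revealed 1 new [(1,1)] -> total=1
Click 2 (1,3) count=0: revealed 12 new [(0,2) (0,3) (0,4) (1,2) (1,3) (1,4) (2,2) (2,3) (2,4) (3,2) (3,3) (3,4)] -> total=13
Click 3 (3,2) count=2: revealed 0 new [(none)] -> total=13
Click 4 (3,0) count=2: revealed 1 new [(3,0)] -> total=14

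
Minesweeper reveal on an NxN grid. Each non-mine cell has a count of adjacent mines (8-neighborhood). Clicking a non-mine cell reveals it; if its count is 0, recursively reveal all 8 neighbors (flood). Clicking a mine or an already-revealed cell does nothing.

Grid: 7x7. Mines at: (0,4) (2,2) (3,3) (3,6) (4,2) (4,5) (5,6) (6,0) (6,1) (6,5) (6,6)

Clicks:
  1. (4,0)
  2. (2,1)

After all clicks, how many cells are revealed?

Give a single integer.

Click 1 (4,0) count=0: revealed 16 new [(0,0) (0,1) (0,2) (0,3) (1,0) (1,1) (1,2) (1,3) (2,0) (2,1) (3,0) (3,1) (4,0) (4,1) (5,0) (5,1)] -> total=16
Click 2 (2,1) count=1: revealed 0 new [(none)] -> total=16

Answer: 16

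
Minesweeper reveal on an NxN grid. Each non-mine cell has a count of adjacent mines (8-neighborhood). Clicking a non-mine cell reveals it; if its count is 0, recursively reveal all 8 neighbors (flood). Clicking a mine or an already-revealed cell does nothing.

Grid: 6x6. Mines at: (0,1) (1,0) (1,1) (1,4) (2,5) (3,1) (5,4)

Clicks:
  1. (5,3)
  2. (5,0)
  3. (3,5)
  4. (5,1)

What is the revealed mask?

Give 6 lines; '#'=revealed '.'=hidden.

Click 1 (5,3) count=1: revealed 1 new [(5,3)] -> total=1
Click 2 (5,0) count=0: revealed 7 new [(4,0) (4,1) (4,2) (4,3) (5,0) (5,1) (5,2)] -> total=8
Click 3 (3,5) count=1: revealed 1 new [(3,5)] -> total=9
Click 4 (5,1) count=0: revealed 0 new [(none)] -> total=9

Answer: ......
......
......
.....#
####..
####..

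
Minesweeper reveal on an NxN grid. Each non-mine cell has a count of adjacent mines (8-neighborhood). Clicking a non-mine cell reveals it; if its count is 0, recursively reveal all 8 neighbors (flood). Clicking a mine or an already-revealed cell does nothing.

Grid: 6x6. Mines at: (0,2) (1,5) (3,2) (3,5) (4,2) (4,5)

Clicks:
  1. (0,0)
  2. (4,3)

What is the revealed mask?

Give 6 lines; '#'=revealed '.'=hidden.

Answer: ##....
##....
##....
##....
##.#..
##....

Derivation:
Click 1 (0,0) count=0: revealed 12 new [(0,0) (0,1) (1,0) (1,1) (2,0) (2,1) (3,0) (3,1) (4,0) (4,1) (5,0) (5,1)] -> total=12
Click 2 (4,3) count=2: revealed 1 new [(4,3)] -> total=13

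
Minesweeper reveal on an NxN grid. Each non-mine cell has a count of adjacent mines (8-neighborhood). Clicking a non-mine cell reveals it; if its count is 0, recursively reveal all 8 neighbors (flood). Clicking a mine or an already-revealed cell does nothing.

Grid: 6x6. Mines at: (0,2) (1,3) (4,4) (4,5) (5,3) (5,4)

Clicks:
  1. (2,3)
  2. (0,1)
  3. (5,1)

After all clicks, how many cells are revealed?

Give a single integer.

Answer: 20

Derivation:
Click 1 (2,3) count=1: revealed 1 new [(2,3)] -> total=1
Click 2 (0,1) count=1: revealed 1 new [(0,1)] -> total=2
Click 3 (5,1) count=0: revealed 18 new [(0,0) (1,0) (1,1) (1,2) (2,0) (2,1) (2,2) (3,0) (3,1) (3,2) (3,3) (4,0) (4,1) (4,2) (4,3) (5,0) (5,1) (5,2)] -> total=20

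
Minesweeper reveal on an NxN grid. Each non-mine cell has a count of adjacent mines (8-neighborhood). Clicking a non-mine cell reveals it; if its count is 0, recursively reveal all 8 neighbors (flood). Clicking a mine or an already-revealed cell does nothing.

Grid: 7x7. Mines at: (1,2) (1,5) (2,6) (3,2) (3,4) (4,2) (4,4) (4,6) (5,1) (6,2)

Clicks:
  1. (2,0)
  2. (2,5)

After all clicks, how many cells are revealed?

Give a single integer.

Answer: 11

Derivation:
Click 1 (2,0) count=0: revealed 10 new [(0,0) (0,1) (1,0) (1,1) (2,0) (2,1) (3,0) (3,1) (4,0) (4,1)] -> total=10
Click 2 (2,5) count=3: revealed 1 new [(2,5)] -> total=11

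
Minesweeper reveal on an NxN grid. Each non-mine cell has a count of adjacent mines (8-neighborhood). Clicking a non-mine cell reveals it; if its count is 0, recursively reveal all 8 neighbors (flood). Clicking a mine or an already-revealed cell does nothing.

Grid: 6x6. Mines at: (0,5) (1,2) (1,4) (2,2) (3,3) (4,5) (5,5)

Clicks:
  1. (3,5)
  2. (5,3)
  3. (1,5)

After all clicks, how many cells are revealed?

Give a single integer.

Answer: 21

Derivation:
Click 1 (3,5) count=1: revealed 1 new [(3,5)] -> total=1
Click 2 (5,3) count=0: revealed 19 new [(0,0) (0,1) (1,0) (1,1) (2,0) (2,1) (3,0) (3,1) (3,2) (4,0) (4,1) (4,2) (4,3) (4,4) (5,0) (5,1) (5,2) (5,3) (5,4)] -> total=20
Click 3 (1,5) count=2: revealed 1 new [(1,5)] -> total=21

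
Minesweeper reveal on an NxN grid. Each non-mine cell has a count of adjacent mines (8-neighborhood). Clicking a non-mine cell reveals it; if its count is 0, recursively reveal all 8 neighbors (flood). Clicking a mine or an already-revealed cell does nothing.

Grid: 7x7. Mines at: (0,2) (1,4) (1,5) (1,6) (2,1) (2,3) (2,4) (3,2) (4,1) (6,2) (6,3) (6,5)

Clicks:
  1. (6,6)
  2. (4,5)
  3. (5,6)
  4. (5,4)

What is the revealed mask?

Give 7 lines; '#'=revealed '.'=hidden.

Answer: .......
.......
.....##
...####
...####
...####
......#

Derivation:
Click 1 (6,6) count=1: revealed 1 new [(6,6)] -> total=1
Click 2 (4,5) count=0: revealed 14 new [(2,5) (2,6) (3,3) (3,4) (3,5) (3,6) (4,3) (4,4) (4,5) (4,6) (5,3) (5,4) (5,5) (5,6)] -> total=15
Click 3 (5,6) count=1: revealed 0 new [(none)] -> total=15
Click 4 (5,4) count=2: revealed 0 new [(none)] -> total=15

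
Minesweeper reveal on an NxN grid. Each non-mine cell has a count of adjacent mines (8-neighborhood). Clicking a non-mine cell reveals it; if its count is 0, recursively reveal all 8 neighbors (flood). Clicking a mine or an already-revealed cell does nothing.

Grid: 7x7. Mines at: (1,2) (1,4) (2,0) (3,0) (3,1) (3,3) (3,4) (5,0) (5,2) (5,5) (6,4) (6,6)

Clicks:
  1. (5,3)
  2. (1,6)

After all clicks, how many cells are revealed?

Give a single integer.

Click 1 (5,3) count=2: revealed 1 new [(5,3)] -> total=1
Click 2 (1,6) count=0: revealed 10 new [(0,5) (0,6) (1,5) (1,6) (2,5) (2,6) (3,5) (3,6) (4,5) (4,6)] -> total=11

Answer: 11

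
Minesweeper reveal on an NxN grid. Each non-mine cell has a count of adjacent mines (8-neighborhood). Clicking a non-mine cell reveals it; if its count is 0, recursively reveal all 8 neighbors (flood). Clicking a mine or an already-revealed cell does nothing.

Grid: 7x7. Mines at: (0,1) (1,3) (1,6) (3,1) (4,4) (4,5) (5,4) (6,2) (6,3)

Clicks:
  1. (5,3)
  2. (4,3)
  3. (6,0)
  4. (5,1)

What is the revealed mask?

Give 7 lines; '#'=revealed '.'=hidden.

Answer: .......
.......
.......
.......
##.#...
##.#...
##.....

Derivation:
Click 1 (5,3) count=4: revealed 1 new [(5,3)] -> total=1
Click 2 (4,3) count=2: revealed 1 new [(4,3)] -> total=2
Click 3 (6,0) count=0: revealed 6 new [(4,0) (4,1) (5,0) (5,1) (6,0) (6,1)] -> total=8
Click 4 (5,1) count=1: revealed 0 new [(none)] -> total=8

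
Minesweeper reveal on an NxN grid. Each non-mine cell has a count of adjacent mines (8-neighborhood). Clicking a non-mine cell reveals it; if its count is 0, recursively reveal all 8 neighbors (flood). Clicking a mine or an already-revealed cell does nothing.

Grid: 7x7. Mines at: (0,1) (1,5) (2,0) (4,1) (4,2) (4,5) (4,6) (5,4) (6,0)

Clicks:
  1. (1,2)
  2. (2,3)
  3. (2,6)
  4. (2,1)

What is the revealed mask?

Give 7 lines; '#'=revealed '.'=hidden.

Answer: ..###..
.####..
.####.#
.####..
.......
.......
.......

Derivation:
Click 1 (1,2) count=1: revealed 1 new [(1,2)] -> total=1
Click 2 (2,3) count=0: revealed 14 new [(0,2) (0,3) (0,4) (1,1) (1,3) (1,4) (2,1) (2,2) (2,3) (2,4) (3,1) (3,2) (3,3) (3,4)] -> total=15
Click 3 (2,6) count=1: revealed 1 new [(2,6)] -> total=16
Click 4 (2,1) count=1: revealed 0 new [(none)] -> total=16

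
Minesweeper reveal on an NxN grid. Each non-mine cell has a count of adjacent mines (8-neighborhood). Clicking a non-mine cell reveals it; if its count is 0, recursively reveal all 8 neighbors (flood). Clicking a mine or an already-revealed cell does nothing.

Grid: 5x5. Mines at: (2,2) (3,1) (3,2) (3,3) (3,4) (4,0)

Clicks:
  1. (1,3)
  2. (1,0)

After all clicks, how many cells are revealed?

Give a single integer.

Answer: 14

Derivation:
Click 1 (1,3) count=1: revealed 1 new [(1,3)] -> total=1
Click 2 (1,0) count=0: revealed 13 new [(0,0) (0,1) (0,2) (0,3) (0,4) (1,0) (1,1) (1,2) (1,4) (2,0) (2,1) (2,3) (2,4)] -> total=14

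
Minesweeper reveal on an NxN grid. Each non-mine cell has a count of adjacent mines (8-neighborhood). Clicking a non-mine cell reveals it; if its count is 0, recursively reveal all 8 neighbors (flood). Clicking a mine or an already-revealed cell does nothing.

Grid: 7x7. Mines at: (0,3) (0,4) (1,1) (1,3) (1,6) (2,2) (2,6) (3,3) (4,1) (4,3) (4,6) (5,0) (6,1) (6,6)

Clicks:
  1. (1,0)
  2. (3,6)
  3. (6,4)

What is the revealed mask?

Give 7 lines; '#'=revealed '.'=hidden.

Click 1 (1,0) count=1: revealed 1 new [(1,0)] -> total=1
Click 2 (3,6) count=2: revealed 1 new [(3,6)] -> total=2
Click 3 (6,4) count=0: revealed 8 new [(5,2) (5,3) (5,4) (5,5) (6,2) (6,3) (6,4) (6,5)] -> total=10

Answer: .......
#......
.......
......#
.......
..####.
..####.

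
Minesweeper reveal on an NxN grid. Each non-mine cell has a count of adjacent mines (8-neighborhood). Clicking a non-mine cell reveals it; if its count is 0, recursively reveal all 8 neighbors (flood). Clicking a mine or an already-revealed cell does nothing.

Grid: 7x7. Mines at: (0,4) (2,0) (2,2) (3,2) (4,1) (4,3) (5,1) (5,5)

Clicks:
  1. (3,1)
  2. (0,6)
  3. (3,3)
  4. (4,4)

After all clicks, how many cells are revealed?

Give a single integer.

Answer: 18

Derivation:
Click 1 (3,1) count=4: revealed 1 new [(3,1)] -> total=1
Click 2 (0,6) count=0: revealed 17 new [(0,5) (0,6) (1,3) (1,4) (1,5) (1,6) (2,3) (2,4) (2,5) (2,6) (3,3) (3,4) (3,5) (3,6) (4,4) (4,5) (4,6)] -> total=18
Click 3 (3,3) count=3: revealed 0 new [(none)] -> total=18
Click 4 (4,4) count=2: revealed 0 new [(none)] -> total=18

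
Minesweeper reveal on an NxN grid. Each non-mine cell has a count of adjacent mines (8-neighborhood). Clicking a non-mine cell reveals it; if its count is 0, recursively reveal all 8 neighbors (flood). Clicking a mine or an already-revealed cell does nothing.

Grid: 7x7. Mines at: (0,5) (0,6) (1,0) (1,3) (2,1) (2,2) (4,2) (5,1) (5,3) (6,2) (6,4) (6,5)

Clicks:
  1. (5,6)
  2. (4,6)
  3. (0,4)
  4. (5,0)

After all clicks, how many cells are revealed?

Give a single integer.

Click 1 (5,6) count=1: revealed 1 new [(5,6)] -> total=1
Click 2 (4,6) count=0: revealed 17 new [(1,4) (1,5) (1,6) (2,3) (2,4) (2,5) (2,6) (3,3) (3,4) (3,5) (3,6) (4,3) (4,4) (4,5) (4,6) (5,4) (5,5)] -> total=18
Click 3 (0,4) count=2: revealed 1 new [(0,4)] -> total=19
Click 4 (5,0) count=1: revealed 1 new [(5,0)] -> total=20

Answer: 20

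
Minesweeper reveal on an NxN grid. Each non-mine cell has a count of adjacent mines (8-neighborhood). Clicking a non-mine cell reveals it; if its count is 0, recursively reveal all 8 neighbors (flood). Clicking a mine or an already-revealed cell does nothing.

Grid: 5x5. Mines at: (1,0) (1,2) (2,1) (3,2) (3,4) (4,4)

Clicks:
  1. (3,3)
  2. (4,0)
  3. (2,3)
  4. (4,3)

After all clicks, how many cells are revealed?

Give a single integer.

Click 1 (3,3) count=3: revealed 1 new [(3,3)] -> total=1
Click 2 (4,0) count=0: revealed 4 new [(3,0) (3,1) (4,0) (4,1)] -> total=5
Click 3 (2,3) count=3: revealed 1 new [(2,3)] -> total=6
Click 4 (4,3) count=3: revealed 1 new [(4,3)] -> total=7

Answer: 7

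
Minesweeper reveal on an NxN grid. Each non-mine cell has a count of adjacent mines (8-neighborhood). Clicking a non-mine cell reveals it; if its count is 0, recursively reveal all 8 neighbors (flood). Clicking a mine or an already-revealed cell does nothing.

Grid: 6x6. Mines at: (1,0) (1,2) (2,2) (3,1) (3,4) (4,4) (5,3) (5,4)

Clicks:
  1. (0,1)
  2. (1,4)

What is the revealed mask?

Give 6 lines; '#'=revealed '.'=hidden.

Answer: .#.###
...###
...###
......
......
......

Derivation:
Click 1 (0,1) count=2: revealed 1 new [(0,1)] -> total=1
Click 2 (1,4) count=0: revealed 9 new [(0,3) (0,4) (0,5) (1,3) (1,4) (1,5) (2,3) (2,4) (2,5)] -> total=10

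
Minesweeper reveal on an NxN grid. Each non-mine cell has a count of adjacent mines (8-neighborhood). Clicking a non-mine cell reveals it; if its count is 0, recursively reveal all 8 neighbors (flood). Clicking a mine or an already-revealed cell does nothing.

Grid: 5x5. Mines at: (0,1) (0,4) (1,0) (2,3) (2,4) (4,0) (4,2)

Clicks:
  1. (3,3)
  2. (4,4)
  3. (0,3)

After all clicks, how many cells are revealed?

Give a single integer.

Answer: 5

Derivation:
Click 1 (3,3) count=3: revealed 1 new [(3,3)] -> total=1
Click 2 (4,4) count=0: revealed 3 new [(3,4) (4,3) (4,4)] -> total=4
Click 3 (0,3) count=1: revealed 1 new [(0,3)] -> total=5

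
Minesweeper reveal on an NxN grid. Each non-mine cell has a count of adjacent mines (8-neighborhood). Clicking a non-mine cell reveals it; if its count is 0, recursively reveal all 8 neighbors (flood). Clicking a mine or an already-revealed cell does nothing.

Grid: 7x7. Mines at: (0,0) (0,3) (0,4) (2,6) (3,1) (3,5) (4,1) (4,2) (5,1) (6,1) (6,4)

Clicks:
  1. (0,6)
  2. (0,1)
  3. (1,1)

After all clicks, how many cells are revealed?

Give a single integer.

Click 1 (0,6) count=0: revealed 4 new [(0,5) (0,6) (1,5) (1,6)] -> total=4
Click 2 (0,1) count=1: revealed 1 new [(0,1)] -> total=5
Click 3 (1,1) count=1: revealed 1 new [(1,1)] -> total=6

Answer: 6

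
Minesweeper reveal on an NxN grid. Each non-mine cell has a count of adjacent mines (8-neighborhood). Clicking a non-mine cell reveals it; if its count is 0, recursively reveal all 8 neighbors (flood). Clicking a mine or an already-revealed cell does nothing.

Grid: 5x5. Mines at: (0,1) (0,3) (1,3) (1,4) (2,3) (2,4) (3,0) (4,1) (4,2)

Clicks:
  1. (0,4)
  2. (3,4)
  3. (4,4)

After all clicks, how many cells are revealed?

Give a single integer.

Answer: 5

Derivation:
Click 1 (0,4) count=3: revealed 1 new [(0,4)] -> total=1
Click 2 (3,4) count=2: revealed 1 new [(3,4)] -> total=2
Click 3 (4,4) count=0: revealed 3 new [(3,3) (4,3) (4,4)] -> total=5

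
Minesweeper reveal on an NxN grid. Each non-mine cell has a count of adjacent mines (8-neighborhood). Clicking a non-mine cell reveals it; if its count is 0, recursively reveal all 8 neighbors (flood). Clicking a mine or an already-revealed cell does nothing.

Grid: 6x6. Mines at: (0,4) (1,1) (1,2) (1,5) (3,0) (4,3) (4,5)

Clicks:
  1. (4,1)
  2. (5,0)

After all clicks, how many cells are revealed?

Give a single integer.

Click 1 (4,1) count=1: revealed 1 new [(4,1)] -> total=1
Click 2 (5,0) count=0: revealed 5 new [(4,0) (4,2) (5,0) (5,1) (5,2)] -> total=6

Answer: 6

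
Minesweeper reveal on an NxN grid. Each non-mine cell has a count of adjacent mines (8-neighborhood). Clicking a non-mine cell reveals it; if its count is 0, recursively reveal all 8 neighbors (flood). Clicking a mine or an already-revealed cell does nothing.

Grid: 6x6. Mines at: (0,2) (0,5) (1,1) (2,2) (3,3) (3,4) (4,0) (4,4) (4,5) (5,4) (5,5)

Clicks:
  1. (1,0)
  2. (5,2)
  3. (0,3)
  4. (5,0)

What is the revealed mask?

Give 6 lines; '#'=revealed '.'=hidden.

Click 1 (1,0) count=1: revealed 1 new [(1,0)] -> total=1
Click 2 (5,2) count=0: revealed 6 new [(4,1) (4,2) (4,3) (5,1) (5,2) (5,3)] -> total=7
Click 3 (0,3) count=1: revealed 1 new [(0,3)] -> total=8
Click 4 (5,0) count=1: revealed 1 new [(5,0)] -> total=9

Answer: ...#..
#.....
......
......
.###..
####..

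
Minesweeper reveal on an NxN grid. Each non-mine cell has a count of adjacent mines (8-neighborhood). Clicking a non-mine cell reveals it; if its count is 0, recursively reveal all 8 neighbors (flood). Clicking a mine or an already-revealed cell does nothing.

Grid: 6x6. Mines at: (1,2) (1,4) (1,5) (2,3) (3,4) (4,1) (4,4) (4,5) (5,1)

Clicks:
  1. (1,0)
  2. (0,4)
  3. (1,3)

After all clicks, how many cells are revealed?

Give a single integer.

Click 1 (1,0) count=0: revealed 8 new [(0,0) (0,1) (1,0) (1,1) (2,0) (2,1) (3,0) (3,1)] -> total=8
Click 2 (0,4) count=2: revealed 1 new [(0,4)] -> total=9
Click 3 (1,3) count=3: revealed 1 new [(1,3)] -> total=10

Answer: 10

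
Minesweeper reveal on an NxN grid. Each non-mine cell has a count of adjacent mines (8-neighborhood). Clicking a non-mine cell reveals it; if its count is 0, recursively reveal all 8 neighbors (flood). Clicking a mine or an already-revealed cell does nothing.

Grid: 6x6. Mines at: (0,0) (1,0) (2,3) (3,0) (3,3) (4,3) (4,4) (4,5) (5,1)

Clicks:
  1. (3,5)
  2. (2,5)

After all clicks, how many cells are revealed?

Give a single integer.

Answer: 14

Derivation:
Click 1 (3,5) count=2: revealed 1 new [(3,5)] -> total=1
Click 2 (2,5) count=0: revealed 13 new [(0,1) (0,2) (0,3) (0,4) (0,5) (1,1) (1,2) (1,3) (1,4) (1,5) (2,4) (2,5) (3,4)] -> total=14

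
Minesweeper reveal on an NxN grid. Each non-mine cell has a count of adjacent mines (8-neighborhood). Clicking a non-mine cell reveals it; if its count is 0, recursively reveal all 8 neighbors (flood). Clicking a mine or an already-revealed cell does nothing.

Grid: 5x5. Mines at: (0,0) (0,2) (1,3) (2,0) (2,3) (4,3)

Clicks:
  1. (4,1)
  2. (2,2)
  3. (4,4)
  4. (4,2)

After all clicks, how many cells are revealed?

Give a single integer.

Click 1 (4,1) count=0: revealed 6 new [(3,0) (3,1) (3,2) (4,0) (4,1) (4,2)] -> total=6
Click 2 (2,2) count=2: revealed 1 new [(2,2)] -> total=7
Click 3 (4,4) count=1: revealed 1 new [(4,4)] -> total=8
Click 4 (4,2) count=1: revealed 0 new [(none)] -> total=8

Answer: 8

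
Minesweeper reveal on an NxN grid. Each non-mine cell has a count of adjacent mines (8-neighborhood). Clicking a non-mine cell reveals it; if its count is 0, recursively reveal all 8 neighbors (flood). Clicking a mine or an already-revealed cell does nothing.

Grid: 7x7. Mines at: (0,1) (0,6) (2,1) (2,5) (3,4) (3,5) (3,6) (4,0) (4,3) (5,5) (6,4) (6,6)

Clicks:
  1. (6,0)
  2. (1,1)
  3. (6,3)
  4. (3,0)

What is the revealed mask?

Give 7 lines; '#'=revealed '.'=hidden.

Answer: .......
.#.....
.......
#......
.......
####...
####...

Derivation:
Click 1 (6,0) count=0: revealed 8 new [(5,0) (5,1) (5,2) (5,3) (6,0) (6,1) (6,2) (6,3)] -> total=8
Click 2 (1,1) count=2: revealed 1 new [(1,1)] -> total=9
Click 3 (6,3) count=1: revealed 0 new [(none)] -> total=9
Click 4 (3,0) count=2: revealed 1 new [(3,0)] -> total=10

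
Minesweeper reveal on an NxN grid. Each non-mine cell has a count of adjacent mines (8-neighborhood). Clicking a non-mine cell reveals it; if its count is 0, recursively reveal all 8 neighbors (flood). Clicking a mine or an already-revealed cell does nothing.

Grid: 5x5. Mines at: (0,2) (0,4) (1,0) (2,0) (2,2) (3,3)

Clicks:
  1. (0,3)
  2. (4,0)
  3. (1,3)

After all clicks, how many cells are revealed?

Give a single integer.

Answer: 8

Derivation:
Click 1 (0,3) count=2: revealed 1 new [(0,3)] -> total=1
Click 2 (4,0) count=0: revealed 6 new [(3,0) (3,1) (3,2) (4,0) (4,1) (4,2)] -> total=7
Click 3 (1,3) count=3: revealed 1 new [(1,3)] -> total=8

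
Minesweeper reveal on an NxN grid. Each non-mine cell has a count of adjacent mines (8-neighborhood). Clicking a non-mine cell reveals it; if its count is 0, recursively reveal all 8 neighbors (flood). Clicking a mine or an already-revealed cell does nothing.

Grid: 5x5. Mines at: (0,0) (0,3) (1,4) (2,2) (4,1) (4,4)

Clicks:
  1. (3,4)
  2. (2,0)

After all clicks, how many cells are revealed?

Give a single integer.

Answer: 7

Derivation:
Click 1 (3,4) count=1: revealed 1 new [(3,4)] -> total=1
Click 2 (2,0) count=0: revealed 6 new [(1,0) (1,1) (2,0) (2,1) (3,0) (3,1)] -> total=7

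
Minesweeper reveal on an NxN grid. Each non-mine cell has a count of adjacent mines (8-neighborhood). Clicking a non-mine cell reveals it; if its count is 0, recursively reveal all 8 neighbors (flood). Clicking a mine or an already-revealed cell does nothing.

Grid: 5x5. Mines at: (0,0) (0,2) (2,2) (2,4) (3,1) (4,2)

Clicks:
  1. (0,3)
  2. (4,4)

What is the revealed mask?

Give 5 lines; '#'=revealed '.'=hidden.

Click 1 (0,3) count=1: revealed 1 new [(0,3)] -> total=1
Click 2 (4,4) count=0: revealed 4 new [(3,3) (3,4) (4,3) (4,4)] -> total=5

Answer: ...#.
.....
.....
...##
...##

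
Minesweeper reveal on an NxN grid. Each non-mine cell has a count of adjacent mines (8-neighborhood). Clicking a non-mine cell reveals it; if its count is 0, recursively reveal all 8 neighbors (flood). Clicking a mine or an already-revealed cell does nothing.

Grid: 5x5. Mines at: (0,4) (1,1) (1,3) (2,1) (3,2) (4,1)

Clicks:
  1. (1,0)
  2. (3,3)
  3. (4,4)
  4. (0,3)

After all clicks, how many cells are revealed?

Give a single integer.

Click 1 (1,0) count=2: revealed 1 new [(1,0)] -> total=1
Click 2 (3,3) count=1: revealed 1 new [(3,3)] -> total=2
Click 3 (4,4) count=0: revealed 5 new [(2,3) (2,4) (3,4) (4,3) (4,4)] -> total=7
Click 4 (0,3) count=2: revealed 1 new [(0,3)] -> total=8

Answer: 8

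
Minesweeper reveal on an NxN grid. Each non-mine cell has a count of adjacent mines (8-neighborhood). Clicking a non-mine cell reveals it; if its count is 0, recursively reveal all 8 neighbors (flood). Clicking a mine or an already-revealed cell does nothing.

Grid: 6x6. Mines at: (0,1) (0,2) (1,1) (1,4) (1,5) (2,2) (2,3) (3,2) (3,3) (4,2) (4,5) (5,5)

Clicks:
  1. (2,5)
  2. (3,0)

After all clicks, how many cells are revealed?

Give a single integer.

Answer: 9

Derivation:
Click 1 (2,5) count=2: revealed 1 new [(2,5)] -> total=1
Click 2 (3,0) count=0: revealed 8 new [(2,0) (2,1) (3,0) (3,1) (4,0) (4,1) (5,0) (5,1)] -> total=9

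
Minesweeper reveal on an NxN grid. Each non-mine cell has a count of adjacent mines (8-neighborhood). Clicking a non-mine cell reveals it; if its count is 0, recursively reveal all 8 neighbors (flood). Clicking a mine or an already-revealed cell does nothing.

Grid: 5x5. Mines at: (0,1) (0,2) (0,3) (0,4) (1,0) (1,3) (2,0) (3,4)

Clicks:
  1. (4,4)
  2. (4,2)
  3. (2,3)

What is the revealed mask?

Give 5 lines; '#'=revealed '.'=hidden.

Click 1 (4,4) count=1: revealed 1 new [(4,4)] -> total=1
Click 2 (4,2) count=0: revealed 11 new [(2,1) (2,2) (2,3) (3,0) (3,1) (3,2) (3,3) (4,0) (4,1) (4,2) (4,3)] -> total=12
Click 3 (2,3) count=2: revealed 0 new [(none)] -> total=12

Answer: .....
.....
.###.
####.
#####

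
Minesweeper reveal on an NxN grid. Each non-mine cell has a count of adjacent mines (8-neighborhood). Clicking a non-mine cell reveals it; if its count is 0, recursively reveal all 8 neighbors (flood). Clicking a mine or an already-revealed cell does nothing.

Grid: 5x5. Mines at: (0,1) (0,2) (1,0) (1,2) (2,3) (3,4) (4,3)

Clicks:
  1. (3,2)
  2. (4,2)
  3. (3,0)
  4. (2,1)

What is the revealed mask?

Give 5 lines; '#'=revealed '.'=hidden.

Answer: .....
.....
###..
###..
###..

Derivation:
Click 1 (3,2) count=2: revealed 1 new [(3,2)] -> total=1
Click 2 (4,2) count=1: revealed 1 new [(4,2)] -> total=2
Click 3 (3,0) count=0: revealed 7 new [(2,0) (2,1) (2,2) (3,0) (3,1) (4,0) (4,1)] -> total=9
Click 4 (2,1) count=2: revealed 0 new [(none)] -> total=9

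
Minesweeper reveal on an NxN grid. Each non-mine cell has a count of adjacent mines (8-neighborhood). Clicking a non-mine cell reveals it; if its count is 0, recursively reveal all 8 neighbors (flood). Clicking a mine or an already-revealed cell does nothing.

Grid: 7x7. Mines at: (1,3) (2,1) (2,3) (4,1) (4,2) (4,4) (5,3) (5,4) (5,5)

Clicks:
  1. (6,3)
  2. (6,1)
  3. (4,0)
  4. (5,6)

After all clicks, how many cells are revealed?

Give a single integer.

Answer: 9

Derivation:
Click 1 (6,3) count=2: revealed 1 new [(6,3)] -> total=1
Click 2 (6,1) count=0: revealed 6 new [(5,0) (5,1) (5,2) (6,0) (6,1) (6,2)] -> total=7
Click 3 (4,0) count=1: revealed 1 new [(4,0)] -> total=8
Click 4 (5,6) count=1: revealed 1 new [(5,6)] -> total=9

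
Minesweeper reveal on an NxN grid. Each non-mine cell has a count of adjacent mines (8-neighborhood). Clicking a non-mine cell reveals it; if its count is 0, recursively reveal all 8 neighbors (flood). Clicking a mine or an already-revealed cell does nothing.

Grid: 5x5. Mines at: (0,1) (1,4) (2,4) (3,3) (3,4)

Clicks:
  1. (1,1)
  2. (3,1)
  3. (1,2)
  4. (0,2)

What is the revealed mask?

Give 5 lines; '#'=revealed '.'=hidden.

Answer: ..#..
###..
###..
###..
###..

Derivation:
Click 1 (1,1) count=1: revealed 1 new [(1,1)] -> total=1
Click 2 (3,1) count=0: revealed 11 new [(1,0) (1,2) (2,0) (2,1) (2,2) (3,0) (3,1) (3,2) (4,0) (4,1) (4,2)] -> total=12
Click 3 (1,2) count=1: revealed 0 new [(none)] -> total=12
Click 4 (0,2) count=1: revealed 1 new [(0,2)] -> total=13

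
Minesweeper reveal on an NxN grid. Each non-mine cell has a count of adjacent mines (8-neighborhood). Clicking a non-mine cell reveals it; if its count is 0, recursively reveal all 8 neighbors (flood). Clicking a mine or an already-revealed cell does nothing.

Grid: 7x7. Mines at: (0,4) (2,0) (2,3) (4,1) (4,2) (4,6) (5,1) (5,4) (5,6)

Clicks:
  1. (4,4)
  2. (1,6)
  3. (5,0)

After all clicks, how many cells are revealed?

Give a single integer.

Answer: 13

Derivation:
Click 1 (4,4) count=1: revealed 1 new [(4,4)] -> total=1
Click 2 (1,6) count=0: revealed 11 new [(0,5) (0,6) (1,4) (1,5) (1,6) (2,4) (2,5) (2,6) (3,4) (3,5) (3,6)] -> total=12
Click 3 (5,0) count=2: revealed 1 new [(5,0)] -> total=13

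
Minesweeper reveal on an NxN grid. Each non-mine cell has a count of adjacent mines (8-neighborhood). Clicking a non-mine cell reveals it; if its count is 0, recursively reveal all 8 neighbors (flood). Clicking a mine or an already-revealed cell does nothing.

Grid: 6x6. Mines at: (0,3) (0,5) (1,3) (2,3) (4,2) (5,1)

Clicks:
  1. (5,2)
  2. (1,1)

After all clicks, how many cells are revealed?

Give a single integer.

Answer: 15

Derivation:
Click 1 (5,2) count=2: revealed 1 new [(5,2)] -> total=1
Click 2 (1,1) count=0: revealed 14 new [(0,0) (0,1) (0,2) (1,0) (1,1) (1,2) (2,0) (2,1) (2,2) (3,0) (3,1) (3,2) (4,0) (4,1)] -> total=15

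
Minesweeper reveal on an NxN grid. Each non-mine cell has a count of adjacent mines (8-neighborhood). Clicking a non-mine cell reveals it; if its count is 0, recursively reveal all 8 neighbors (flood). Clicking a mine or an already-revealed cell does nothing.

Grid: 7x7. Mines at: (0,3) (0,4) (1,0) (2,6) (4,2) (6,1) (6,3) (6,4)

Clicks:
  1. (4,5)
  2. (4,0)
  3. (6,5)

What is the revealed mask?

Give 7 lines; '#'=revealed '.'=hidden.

Click 1 (4,5) count=0: revealed 26 new [(1,1) (1,2) (1,3) (1,4) (1,5) (2,1) (2,2) (2,3) (2,4) (2,5) (3,1) (3,2) (3,3) (3,4) (3,5) (3,6) (4,3) (4,4) (4,5) (4,6) (5,3) (5,4) (5,5) (5,6) (6,5) (6,6)] -> total=26
Click 2 (4,0) count=0: revealed 6 new [(2,0) (3,0) (4,0) (4,1) (5,0) (5,1)] -> total=32
Click 3 (6,5) count=1: revealed 0 new [(none)] -> total=32

Answer: .......
.#####.
######.
#######
##.####
##.####
.....##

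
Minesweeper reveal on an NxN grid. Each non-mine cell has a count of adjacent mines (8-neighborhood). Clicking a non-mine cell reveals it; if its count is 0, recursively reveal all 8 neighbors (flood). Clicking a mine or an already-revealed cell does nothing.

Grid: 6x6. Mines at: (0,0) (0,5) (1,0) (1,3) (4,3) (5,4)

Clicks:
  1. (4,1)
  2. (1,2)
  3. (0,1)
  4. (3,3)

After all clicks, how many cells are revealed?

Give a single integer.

Click 1 (4,1) count=0: revealed 12 new [(2,0) (2,1) (2,2) (3,0) (3,1) (3,2) (4,0) (4,1) (4,2) (5,0) (5,1) (5,2)] -> total=12
Click 2 (1,2) count=1: revealed 1 new [(1,2)] -> total=13
Click 3 (0,1) count=2: revealed 1 new [(0,1)] -> total=14
Click 4 (3,3) count=1: revealed 1 new [(3,3)] -> total=15

Answer: 15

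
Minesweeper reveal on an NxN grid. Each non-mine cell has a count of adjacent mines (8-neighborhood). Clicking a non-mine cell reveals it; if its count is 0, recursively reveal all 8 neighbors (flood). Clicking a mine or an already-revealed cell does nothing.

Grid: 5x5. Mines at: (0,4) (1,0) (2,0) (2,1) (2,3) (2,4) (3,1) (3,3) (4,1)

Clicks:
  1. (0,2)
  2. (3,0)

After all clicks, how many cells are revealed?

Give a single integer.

Answer: 7

Derivation:
Click 1 (0,2) count=0: revealed 6 new [(0,1) (0,2) (0,3) (1,1) (1,2) (1,3)] -> total=6
Click 2 (3,0) count=4: revealed 1 new [(3,0)] -> total=7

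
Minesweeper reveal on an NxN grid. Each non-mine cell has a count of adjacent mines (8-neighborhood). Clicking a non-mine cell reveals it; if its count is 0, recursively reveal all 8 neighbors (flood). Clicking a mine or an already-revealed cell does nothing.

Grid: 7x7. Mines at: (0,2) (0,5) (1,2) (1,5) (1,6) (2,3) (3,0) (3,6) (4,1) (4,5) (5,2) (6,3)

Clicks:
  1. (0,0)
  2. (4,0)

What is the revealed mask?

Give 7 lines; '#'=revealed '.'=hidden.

Answer: ##.....
##.....
##.....
.......
#......
.......
.......

Derivation:
Click 1 (0,0) count=0: revealed 6 new [(0,0) (0,1) (1,0) (1,1) (2,0) (2,1)] -> total=6
Click 2 (4,0) count=2: revealed 1 new [(4,0)] -> total=7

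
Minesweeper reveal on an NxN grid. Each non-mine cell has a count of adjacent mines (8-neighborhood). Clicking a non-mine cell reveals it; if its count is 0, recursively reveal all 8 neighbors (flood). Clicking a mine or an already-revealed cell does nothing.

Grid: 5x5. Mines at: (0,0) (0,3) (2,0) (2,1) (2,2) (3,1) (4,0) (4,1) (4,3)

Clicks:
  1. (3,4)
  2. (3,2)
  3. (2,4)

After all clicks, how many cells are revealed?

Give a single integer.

Answer: 7

Derivation:
Click 1 (3,4) count=1: revealed 1 new [(3,4)] -> total=1
Click 2 (3,2) count=5: revealed 1 new [(3,2)] -> total=2
Click 3 (2,4) count=0: revealed 5 new [(1,3) (1,4) (2,3) (2,4) (3,3)] -> total=7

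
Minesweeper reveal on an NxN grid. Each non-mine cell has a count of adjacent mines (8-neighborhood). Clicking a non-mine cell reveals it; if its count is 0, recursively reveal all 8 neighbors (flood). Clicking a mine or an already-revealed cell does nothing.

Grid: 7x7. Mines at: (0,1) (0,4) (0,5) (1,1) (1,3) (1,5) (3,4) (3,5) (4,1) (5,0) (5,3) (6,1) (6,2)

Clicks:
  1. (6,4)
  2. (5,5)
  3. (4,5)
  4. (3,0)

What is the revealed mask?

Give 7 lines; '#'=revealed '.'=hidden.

Answer: .......
.......
.......
#......
....###
....###
....###

Derivation:
Click 1 (6,4) count=1: revealed 1 new [(6,4)] -> total=1
Click 2 (5,5) count=0: revealed 8 new [(4,4) (4,5) (4,6) (5,4) (5,5) (5,6) (6,5) (6,6)] -> total=9
Click 3 (4,5) count=2: revealed 0 new [(none)] -> total=9
Click 4 (3,0) count=1: revealed 1 new [(3,0)] -> total=10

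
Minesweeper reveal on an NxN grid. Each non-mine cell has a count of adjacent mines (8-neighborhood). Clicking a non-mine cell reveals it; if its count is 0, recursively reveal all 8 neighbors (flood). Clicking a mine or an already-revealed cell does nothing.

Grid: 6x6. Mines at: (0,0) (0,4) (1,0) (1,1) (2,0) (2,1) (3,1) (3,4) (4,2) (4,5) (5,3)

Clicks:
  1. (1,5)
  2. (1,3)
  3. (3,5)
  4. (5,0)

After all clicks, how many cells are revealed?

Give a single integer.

Click 1 (1,5) count=1: revealed 1 new [(1,5)] -> total=1
Click 2 (1,3) count=1: revealed 1 new [(1,3)] -> total=2
Click 3 (3,5) count=2: revealed 1 new [(3,5)] -> total=3
Click 4 (5,0) count=0: revealed 4 new [(4,0) (4,1) (5,0) (5,1)] -> total=7

Answer: 7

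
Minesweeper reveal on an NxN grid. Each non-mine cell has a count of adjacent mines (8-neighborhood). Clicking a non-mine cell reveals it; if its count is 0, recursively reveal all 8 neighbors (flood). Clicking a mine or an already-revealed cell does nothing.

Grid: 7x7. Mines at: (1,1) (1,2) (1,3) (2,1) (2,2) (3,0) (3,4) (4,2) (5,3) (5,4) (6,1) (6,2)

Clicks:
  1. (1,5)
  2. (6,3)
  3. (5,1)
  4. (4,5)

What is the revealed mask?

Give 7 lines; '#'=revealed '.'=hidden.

Answer: ....###
....###
....###
.....##
.....##
.#...##
...#.##

Derivation:
Click 1 (1,5) count=0: revealed 17 new [(0,4) (0,5) (0,6) (1,4) (1,5) (1,6) (2,4) (2,5) (2,6) (3,5) (3,6) (4,5) (4,6) (5,5) (5,6) (6,5) (6,6)] -> total=17
Click 2 (6,3) count=3: revealed 1 new [(6,3)] -> total=18
Click 3 (5,1) count=3: revealed 1 new [(5,1)] -> total=19
Click 4 (4,5) count=2: revealed 0 new [(none)] -> total=19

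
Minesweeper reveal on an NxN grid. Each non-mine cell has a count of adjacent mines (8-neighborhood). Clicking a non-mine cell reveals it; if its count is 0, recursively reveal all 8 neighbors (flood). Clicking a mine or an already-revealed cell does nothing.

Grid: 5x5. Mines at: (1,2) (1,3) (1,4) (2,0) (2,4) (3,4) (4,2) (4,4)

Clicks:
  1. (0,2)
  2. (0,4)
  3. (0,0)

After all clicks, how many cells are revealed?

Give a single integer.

Answer: 6

Derivation:
Click 1 (0,2) count=2: revealed 1 new [(0,2)] -> total=1
Click 2 (0,4) count=2: revealed 1 new [(0,4)] -> total=2
Click 3 (0,0) count=0: revealed 4 new [(0,0) (0,1) (1,0) (1,1)] -> total=6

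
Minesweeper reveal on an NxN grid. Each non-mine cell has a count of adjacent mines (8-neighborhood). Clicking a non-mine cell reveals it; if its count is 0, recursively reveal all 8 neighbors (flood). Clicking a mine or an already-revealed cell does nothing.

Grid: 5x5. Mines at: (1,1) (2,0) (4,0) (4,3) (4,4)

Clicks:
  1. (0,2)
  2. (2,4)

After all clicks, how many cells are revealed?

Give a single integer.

Answer: 12

Derivation:
Click 1 (0,2) count=1: revealed 1 new [(0,2)] -> total=1
Click 2 (2,4) count=0: revealed 11 new [(0,3) (0,4) (1,2) (1,3) (1,4) (2,2) (2,3) (2,4) (3,2) (3,3) (3,4)] -> total=12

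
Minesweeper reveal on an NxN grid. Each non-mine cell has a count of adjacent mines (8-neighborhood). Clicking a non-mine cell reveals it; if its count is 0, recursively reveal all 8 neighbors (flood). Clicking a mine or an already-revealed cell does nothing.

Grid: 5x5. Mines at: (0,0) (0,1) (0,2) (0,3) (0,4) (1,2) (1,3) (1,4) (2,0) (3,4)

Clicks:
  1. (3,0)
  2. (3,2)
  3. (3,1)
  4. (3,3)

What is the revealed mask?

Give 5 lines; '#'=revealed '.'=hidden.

Answer: .....
.....
.###.
####.
####.

Derivation:
Click 1 (3,0) count=1: revealed 1 new [(3,0)] -> total=1
Click 2 (3,2) count=0: revealed 10 new [(2,1) (2,2) (2,3) (3,1) (3,2) (3,3) (4,0) (4,1) (4,2) (4,3)] -> total=11
Click 3 (3,1) count=1: revealed 0 new [(none)] -> total=11
Click 4 (3,3) count=1: revealed 0 new [(none)] -> total=11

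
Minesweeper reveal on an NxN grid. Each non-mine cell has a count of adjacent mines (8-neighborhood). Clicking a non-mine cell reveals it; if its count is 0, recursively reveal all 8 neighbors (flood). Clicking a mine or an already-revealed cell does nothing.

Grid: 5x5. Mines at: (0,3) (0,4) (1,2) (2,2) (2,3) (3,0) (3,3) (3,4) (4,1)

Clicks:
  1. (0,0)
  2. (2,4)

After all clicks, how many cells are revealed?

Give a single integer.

Answer: 7

Derivation:
Click 1 (0,0) count=0: revealed 6 new [(0,0) (0,1) (1,0) (1,1) (2,0) (2,1)] -> total=6
Click 2 (2,4) count=3: revealed 1 new [(2,4)] -> total=7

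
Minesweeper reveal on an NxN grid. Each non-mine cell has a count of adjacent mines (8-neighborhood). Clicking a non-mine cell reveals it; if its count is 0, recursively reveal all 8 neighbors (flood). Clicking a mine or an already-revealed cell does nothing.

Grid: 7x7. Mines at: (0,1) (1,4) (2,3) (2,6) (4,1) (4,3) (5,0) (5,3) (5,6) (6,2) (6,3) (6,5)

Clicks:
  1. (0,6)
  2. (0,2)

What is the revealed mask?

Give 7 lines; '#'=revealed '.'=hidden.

Answer: ..#..##
.....##
.......
.......
.......
.......
.......

Derivation:
Click 1 (0,6) count=0: revealed 4 new [(0,5) (0,6) (1,5) (1,6)] -> total=4
Click 2 (0,2) count=1: revealed 1 new [(0,2)] -> total=5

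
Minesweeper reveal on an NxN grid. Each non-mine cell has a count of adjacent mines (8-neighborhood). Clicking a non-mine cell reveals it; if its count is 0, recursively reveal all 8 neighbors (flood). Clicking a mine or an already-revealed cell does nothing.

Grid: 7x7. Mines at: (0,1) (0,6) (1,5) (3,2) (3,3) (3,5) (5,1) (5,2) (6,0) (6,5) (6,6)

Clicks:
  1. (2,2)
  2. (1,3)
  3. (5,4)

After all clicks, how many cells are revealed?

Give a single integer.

Click 1 (2,2) count=2: revealed 1 new [(2,2)] -> total=1
Click 2 (1,3) count=0: revealed 8 new [(0,2) (0,3) (0,4) (1,2) (1,3) (1,4) (2,3) (2,4)] -> total=9
Click 3 (5,4) count=1: revealed 1 new [(5,4)] -> total=10

Answer: 10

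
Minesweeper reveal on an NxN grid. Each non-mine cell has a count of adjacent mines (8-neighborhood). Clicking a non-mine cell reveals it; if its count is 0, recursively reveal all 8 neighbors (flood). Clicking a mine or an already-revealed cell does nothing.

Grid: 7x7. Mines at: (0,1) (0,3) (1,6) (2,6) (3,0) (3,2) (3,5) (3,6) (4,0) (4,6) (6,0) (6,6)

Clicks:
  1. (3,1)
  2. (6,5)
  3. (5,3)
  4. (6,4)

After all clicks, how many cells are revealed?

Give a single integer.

Answer: 16

Derivation:
Click 1 (3,1) count=3: revealed 1 new [(3,1)] -> total=1
Click 2 (6,5) count=1: revealed 1 new [(6,5)] -> total=2
Click 3 (5,3) count=0: revealed 14 new [(4,1) (4,2) (4,3) (4,4) (4,5) (5,1) (5,2) (5,3) (5,4) (5,5) (6,1) (6,2) (6,3) (6,4)] -> total=16
Click 4 (6,4) count=0: revealed 0 new [(none)] -> total=16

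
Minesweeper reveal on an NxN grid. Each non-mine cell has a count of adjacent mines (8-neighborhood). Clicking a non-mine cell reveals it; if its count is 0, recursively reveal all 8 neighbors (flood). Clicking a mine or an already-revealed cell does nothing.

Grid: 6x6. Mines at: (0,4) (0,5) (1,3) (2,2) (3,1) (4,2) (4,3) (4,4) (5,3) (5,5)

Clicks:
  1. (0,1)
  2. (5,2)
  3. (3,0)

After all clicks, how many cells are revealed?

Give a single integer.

Click 1 (0,1) count=0: revealed 8 new [(0,0) (0,1) (0,2) (1,0) (1,1) (1,2) (2,0) (2,1)] -> total=8
Click 2 (5,2) count=3: revealed 1 new [(5,2)] -> total=9
Click 3 (3,0) count=1: revealed 1 new [(3,0)] -> total=10

Answer: 10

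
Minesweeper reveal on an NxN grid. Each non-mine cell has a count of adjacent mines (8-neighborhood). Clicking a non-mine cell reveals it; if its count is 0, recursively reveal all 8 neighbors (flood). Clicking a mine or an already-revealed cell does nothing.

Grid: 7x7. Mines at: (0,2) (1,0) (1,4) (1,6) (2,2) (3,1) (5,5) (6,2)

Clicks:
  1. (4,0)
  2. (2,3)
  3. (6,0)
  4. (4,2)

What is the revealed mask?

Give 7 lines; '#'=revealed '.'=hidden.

Answer: .......
.......
...#...
.......
###....
##.....
##.....

Derivation:
Click 1 (4,0) count=1: revealed 1 new [(4,0)] -> total=1
Click 2 (2,3) count=2: revealed 1 new [(2,3)] -> total=2
Click 3 (6,0) count=0: revealed 5 new [(4,1) (5,0) (5,1) (6,0) (6,1)] -> total=7
Click 4 (4,2) count=1: revealed 1 new [(4,2)] -> total=8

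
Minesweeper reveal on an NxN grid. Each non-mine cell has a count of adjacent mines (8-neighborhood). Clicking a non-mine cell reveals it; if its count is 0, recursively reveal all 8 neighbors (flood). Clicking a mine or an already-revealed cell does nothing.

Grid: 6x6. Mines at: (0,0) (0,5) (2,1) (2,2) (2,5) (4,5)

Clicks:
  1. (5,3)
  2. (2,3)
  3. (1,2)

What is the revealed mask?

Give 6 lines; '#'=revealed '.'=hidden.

Click 1 (5,3) count=0: revealed 15 new [(3,0) (3,1) (3,2) (3,3) (3,4) (4,0) (4,1) (4,2) (4,3) (4,4) (5,0) (5,1) (5,2) (5,3) (5,4)] -> total=15
Click 2 (2,3) count=1: revealed 1 new [(2,3)] -> total=16
Click 3 (1,2) count=2: revealed 1 new [(1,2)] -> total=17

Answer: ......
..#...
...#..
#####.
#####.
#####.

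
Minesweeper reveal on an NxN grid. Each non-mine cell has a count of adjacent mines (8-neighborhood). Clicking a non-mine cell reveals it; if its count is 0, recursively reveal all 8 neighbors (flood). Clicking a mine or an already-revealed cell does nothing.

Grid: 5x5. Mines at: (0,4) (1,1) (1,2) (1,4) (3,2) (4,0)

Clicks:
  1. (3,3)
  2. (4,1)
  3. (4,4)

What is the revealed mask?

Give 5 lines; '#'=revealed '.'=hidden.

Click 1 (3,3) count=1: revealed 1 new [(3,3)] -> total=1
Click 2 (4,1) count=2: revealed 1 new [(4,1)] -> total=2
Click 3 (4,4) count=0: revealed 5 new [(2,3) (2,4) (3,4) (4,3) (4,4)] -> total=7

Answer: .....
.....
...##
...##
.#.##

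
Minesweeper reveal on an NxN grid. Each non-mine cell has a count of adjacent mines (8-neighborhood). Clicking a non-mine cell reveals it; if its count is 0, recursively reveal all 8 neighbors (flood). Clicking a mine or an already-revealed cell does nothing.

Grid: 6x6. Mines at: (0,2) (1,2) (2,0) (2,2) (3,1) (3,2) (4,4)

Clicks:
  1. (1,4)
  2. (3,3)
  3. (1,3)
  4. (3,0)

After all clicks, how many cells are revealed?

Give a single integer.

Answer: 13

Derivation:
Click 1 (1,4) count=0: revealed 12 new [(0,3) (0,4) (0,5) (1,3) (1,4) (1,5) (2,3) (2,4) (2,5) (3,3) (3,4) (3,5)] -> total=12
Click 2 (3,3) count=3: revealed 0 new [(none)] -> total=12
Click 3 (1,3) count=3: revealed 0 new [(none)] -> total=12
Click 4 (3,0) count=2: revealed 1 new [(3,0)] -> total=13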